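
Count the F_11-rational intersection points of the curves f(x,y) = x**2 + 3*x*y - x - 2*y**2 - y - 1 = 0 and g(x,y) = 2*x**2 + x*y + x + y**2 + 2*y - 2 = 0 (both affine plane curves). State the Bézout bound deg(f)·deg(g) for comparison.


Common zeros: ∅; count = 0; Bézout bound = 4.

deg(f) = 2, deg(g) = 2, so Bézout bound = 4.
Scan x ∈ F_11. For each x, list the y ∈ F_11 with f(x, y) ≡ 0 and those with g(x, y) ≡ 0 (mod 11); the common zeros in that column are the intersection.
  x = 0: f ≡ 0 at y ∈ {2, 3}; g ≡ 0 at y ∈ {4, 5}; common: ∅.
  x = 1: f ≡ 0 at y ∈ ∅; g ≡ 0 at y ∈ {2, 6}; common: ∅.
  x = 2: f ≡ 0 at y ∈ {4}; g ≡ 0 at y ∈ ∅; common: ∅.
  x = 3: f ≡ 0 at y ∈ {1, 3}; g ≡ 0 at y ∈ {2, 4}; common: ∅.
  x = 4: f ≡ 0 at y ∈ {0}; g ≡ 0 at y ∈ ∅; common: ∅.
  x = 5: f ≡ 0 at y ∈ ∅; g ≡ 0 at y ∈ ∅; common: ∅.
  x = 6: f ≡ 0 at y ∈ {1, 2}; g ≡ 0 at y ∈ ∅; common: ∅.
  x = 7: f ≡ 0 at y ∈ ∅; g ≡ 0 at y ∈ ∅; common: ∅.
  x = 8: f ≡ 0 at y ∈ {0, 6}; g ≡ 0 at y ∈ {5, 7}; common: ∅.
  x = 9: f ≡ 0 at y ∈ {4, 9}; g ≡ 0 at y ∈ ∅; common: ∅.
  x = 10: f ≡ 0 at y ∈ ∅; g ≡ 0 at y ∈ {3, 7}; common: ∅.
Collecting: common zeros = ∅, so the count is 0.
Comparison with the Bézout bound: 0 ≤ 4 = deg(f)·deg(g), as expected for curves with no common component (the affine F_11-count falls short of the bound because intersections may lie at infinity, over extension fields, or carry multiplicity).


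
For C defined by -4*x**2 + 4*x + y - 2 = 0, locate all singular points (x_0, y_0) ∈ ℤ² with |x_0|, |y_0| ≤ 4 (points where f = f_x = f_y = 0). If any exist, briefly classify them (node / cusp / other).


No singular points in the scanned grid; C is smooth there.

Compute partial derivatives:
  f_x = 4 - 8*x.
  f_y = 1.
f_y = 1 is a nonzero constant, so f_y never vanishes: no point (x, y) can satisfy f = f_x = f_y = 0. In particular no (x, y) ∈ {−4, ..., 4}² is singular; the curve is smooth.


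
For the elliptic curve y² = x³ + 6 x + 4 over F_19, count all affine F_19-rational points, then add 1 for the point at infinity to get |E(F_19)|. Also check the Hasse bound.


Affine points = {(0, 2), (0, 17), (1, 7), (1, 12), (2, 9), (2, 10), (3, 7), (3, 12), (4, 4), (4, 15), (5, 8), (5, 11), (6, 3), (6, 16), (7, 3), (7, 16), (10, 0), (14, 1), (14, 18), (15, 7), (15, 12), (16, 4), (16, 15), (18, 4), (18, 15)}; affine count = 25; |E(F_19)| = 26.

Discriminant check: Δ ∝ 4a³ + 27b² = 4·6³ + 27·4² = 4·216 + 27·16 ≡ 4 (mod 19). Nonzero ⇒ E is nonsingular.
For each x ∈ F_19, compute rhs = x³ + 6·x + 4 mod 19, then count y ∈ F_19 with y² ≡ rhs.
  x = 0: rhs = 4, matching y values: 2, 17 (2 points).
  x = 1: rhs = 11, matching y values: 7, 12 (2 points).
  x = 2: rhs = 5, matching y values: 9, 10 (2 points).
  x = 3: rhs = 11, matching y values: 7, 12 (2 points).
  x = 4: rhs = 16, matching y values: 4, 15 (2 points).
  x = 5: rhs = 7, matching y values: 8, 11 (2 points).
  x = 6: rhs = 9, matching y values: 3, 16 (2 points).
  x = 7: rhs = 9, matching y values: 3, 16 (2 points).
  x = 8: rhs = 13, matching y values: none (0 points).
  x = 9: rhs = 8, matching y values: none (0 points).
  x = 10: rhs = 0, matching y values: 0 (1 points).
  x = 11: rhs = 14, matching y values: none (0 points).
  x = 12: rhs = 18, matching y values: none (0 points).
  x = 13: rhs = 18, matching y values: none (0 points).
  x = 14: rhs = 1, matching y values: 1, 18 (2 points).
  x = 15: rhs = 11, matching y values: 7, 12 (2 points).
  x = 16: rhs = 16, matching y values: 4, 15 (2 points).
  x = 17: rhs = 3, matching y values: none (0 points).
  x = 18: rhs = 16, matching y values: 4, 15 (2 points).
Total affine count: 25.
Full point count |E(F_19)| = 25 + 1 = 26.
Hasse bound: |26 − (19+1)| = |6| = 6 ≤ 2√19 ≈ 8.7178 ✓.


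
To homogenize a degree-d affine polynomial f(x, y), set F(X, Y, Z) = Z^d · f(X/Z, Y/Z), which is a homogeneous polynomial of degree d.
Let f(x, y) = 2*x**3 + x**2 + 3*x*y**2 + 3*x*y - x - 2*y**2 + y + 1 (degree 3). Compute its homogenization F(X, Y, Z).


F(X, Y, Z) = 2*X**3 + X**2*Z + 3*X*Y**2 + 3*X*Y*Z - X*Z**2 - 2*Y**2*Z + Y*Z**2 + Z**3

deg(f) = 3.
Substitute x = X/Z, y = Y/Z into f, then multiply by Z^3.
  monomial 2·x^3·y^0 ↦ 2·X^3·Y^0·Z^0.
  monomial 1·x^2·y^0 ↦ 1·X^2·Y^0·Z^1.
  monomial 3·x^1·y^2 ↦ 3·X^1·Y^2·Z^0.
  monomial 3·x^1·y^1 ↦ 3·X^1·Y^1·Z^1.
  monomial -1·x^1·y^0 ↦ -1·X^1·Y^0·Z^2.
  monomial -2·x^0·y^2 ↦ -2·X^0·Y^2·Z^1.
  monomial 1·x^0·y^1 ↦ 1·X^0·Y^1·Z^2.
  monomial 1·x^0·y^0 ↦ 1·X^0·Y^0·Z^3.
Collecting: F(X, Y, Z) = 2*X**3 + X**2*Z + 3*X*Y**2 + 3*X*Y*Z - X*Z**2 - 2*Y**2*Z + Y*Z**2 + Z**3.


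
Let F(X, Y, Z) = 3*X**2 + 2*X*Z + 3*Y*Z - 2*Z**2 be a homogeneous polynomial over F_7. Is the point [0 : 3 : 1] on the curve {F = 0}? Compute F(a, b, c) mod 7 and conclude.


F(0,3,1) ≡ 0 (mod 7); P is on the curve.

Evaluate F(0, 3, 1) term-by-term (mod 7).
  3*X**2 ↦ 3·0·1·1 = 0
  2*X*Z ↦ 2·0·1·1 = 0
  3*Y*Z ↦ 3·1·3·1 = 9
  -2*Z**2 ↦ -2·1·1·1 = -2
Sum: F(0, 3, 1) = (0) + (0) + (9) + (-2) = 7.
Reducing mod 7: 7 ≡ 0 (mod 7).
Since F(a, b, c) ≡ 0 (mod 7), P lies on the curve.


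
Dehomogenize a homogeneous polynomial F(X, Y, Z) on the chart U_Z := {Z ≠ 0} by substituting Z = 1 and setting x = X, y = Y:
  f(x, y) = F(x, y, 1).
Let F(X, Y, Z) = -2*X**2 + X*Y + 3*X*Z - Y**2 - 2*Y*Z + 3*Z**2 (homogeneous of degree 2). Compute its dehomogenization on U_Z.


f(x, y) = -2*x**2 + x*y + 3*x - y**2 - 2*y + 3

On U_Z we set Z = 1. Each monomial c·X^i·Y^j·Z^k in F becomes c·x^i·y^j·1^k = c·x^i·y^j.
Substituting Z = 1: F(X, Y, 1) = -2*x**2 + x*y + 3*x - y**2 - 2*y + 3.
Note: deg(f) ≤ deg(F) = 2; strict inequality happens when F is divisible by Z (lost terms).


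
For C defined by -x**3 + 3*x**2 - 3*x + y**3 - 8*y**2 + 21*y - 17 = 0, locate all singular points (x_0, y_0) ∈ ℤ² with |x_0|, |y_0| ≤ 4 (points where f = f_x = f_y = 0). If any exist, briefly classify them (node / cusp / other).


Singular points: {(1, 3)}; classification: cusp.

Compute partial derivatives:
  f_x = -3*x**2 + 6*x - 3.
  f_y = 3*y**2 - 16*y + 21.
Scan x_0 ∈ {−4, ..., 4}. For each x_0, f_y(x_0, y) is a polynomial in y; find its integer roots y ∈ {−4, ..., 4}, then test f_x and f at those candidates.
  x = -4: f_y(-4, y) = 3*y**2 - 16*y + 21; vanishes at y ∈ {3}. (-4, 3): f_x = -75 ≠ 0.
  x = -3: f_y(-3, y) = 3*y**2 - 16*y + 21; vanishes at y ∈ {3}. (-3, 3): f_x = -48 ≠ 0.
  x = -2: f_y(-2, y) = 3*y**2 - 16*y + 21; vanishes at y ∈ {3}. (-2, 3): f_x = -27 ≠ 0.
  x = -1: f_y(-1, y) = 3*y**2 - 16*y + 21; vanishes at y ∈ {3}. (-1, 3): f_x = -12 ≠ 0.
  x = 0: f_y(0, y) = 3*y**2 - 16*y + 21; vanishes at y ∈ {3}. (0, 3): f_x = -3 ≠ 0.
  x = 1: f_y(1, y) = 3*y**2 - 16*y + 21; vanishes at y ∈ {3}. (1, 3): f_x = 0, f = 0 — SINGULAR.
  x = 2: f_y(2, y) = 3*y**2 - 16*y + 21; vanishes at y ∈ {3}. (2, 3): f_x = -3 ≠ 0.
  x = 3: f_y(3, y) = 3*y**2 - 16*y + 21; vanishes at y ∈ {3}. (3, 3): f_x = -12 ≠ 0.
  x = 4: f_y(4, y) = 3*y**2 - 16*y + 21; vanishes at y ∈ {3}. (4, 3): f_x = -27 ≠ 0.
Only singular point on the grid: (1, 3).
Classify: substitute x = 1 + u, y = 3 + v and expand: f = -u**3 + v**3 + v**2.
No constant or linear terms (consistent with a singular point). Quadratic part: v**2. Cubic part: -u**3 + v**3.
The quadratic part v**2 is a perfect square, so there is a single (double) tangent line v = 0, i.e. y = 3. Restricting the cubic part to that line (v = 0) leaves -u**3 ≠ 0, so f is not divisible by v and the branch is v² ≈ u**3 to lowest order — this is a cusp.
Classification: cusp.


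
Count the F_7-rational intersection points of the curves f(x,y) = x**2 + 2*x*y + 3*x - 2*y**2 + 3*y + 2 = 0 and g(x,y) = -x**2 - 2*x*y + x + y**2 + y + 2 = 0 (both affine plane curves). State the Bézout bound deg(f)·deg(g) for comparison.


Common zeros: {(0, 3), (6, 0), (6, 4)}; count = 3; Bézout bound = 4.

deg(f) = 2, deg(g) = 2, so Bézout bound = 4.
Scan x ∈ F_7. For each x, list the y ∈ F_7 with f(x, y) ≡ 0 and those with g(x, y) ≡ 0 (mod 7); the common zeros in that column are the intersection.
  x = 0: f ≡ 0 at y ∈ {2, 3}; g ≡ 0 at y ∈ {3}; common: {3}.
  x = 1: f ≡ 0 at y ∈ ∅; g ≡ 0 at y ∈ {4}; common: ∅.
  x = 2: f ≡ 0 at y ∈ ∅; g ≡ 0 at y ∈ {0, 3}; common: ∅.
  x = 3: f ≡ 0 at y ∈ ∅; g ≡ 0 at y ∈ ∅; common: ∅.
  x = 4: f ≡ 0 at y ∈ {4, 5}; g ≡ 0 at y ∈ ∅; common: ∅.
  x = 5: f ≡ 0 at y ∈ {0, 3}; g ≡ 0 at y ∈ ∅; common: ∅.
  x = 6: f ≡ 0 at y ∈ {0, 4}; g ≡ 0 at y ∈ {0, 4}; common: {0, 4}.
Collecting: common zeros = {(0, 3), (6, 0), (6, 4)}, so the count is 3.
Comparison with the Bézout bound: 3 ≤ 4 = deg(f)·deg(g), as expected for curves with no common component (the affine F_7-count falls short of the bound because intersections may lie at infinity, over extension fields, or carry multiplicity).


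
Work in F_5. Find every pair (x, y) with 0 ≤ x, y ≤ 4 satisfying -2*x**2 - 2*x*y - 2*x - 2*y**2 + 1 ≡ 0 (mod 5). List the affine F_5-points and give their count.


Affine F_5-points: {(1, 2)}; count = 1.

For each of the 25 pairs (x, y) ∈ F_5², evaluate f(x, y) mod 5. Record the zeros.
  x = 0: [0↦1, 1↦4, 2↦3, 3↦3, 4↦4]  zeros at y ∈ ∅
  x = 1: [0↦2, 1↦3, 2↦0, 3↦3, 4↦2]  zeros at y ∈ {2}
  x = 2: [0↦4, 1↦3, 2↦3, 3↦4, 4↦1]  zeros at y ∈ ∅
  x = 3: [0↦2, 1↦4, 2↦2, 3↦1, 4↦1]  zeros at y ∈ ∅
  x = 4: [0↦1, 1↦1, 2↦2, 3↦4, 4↦2]  zeros at y ∈ ∅
Collecting zeros: affine points = {(1, 2)}.
Total count |C(F_5)_aff| = 1.


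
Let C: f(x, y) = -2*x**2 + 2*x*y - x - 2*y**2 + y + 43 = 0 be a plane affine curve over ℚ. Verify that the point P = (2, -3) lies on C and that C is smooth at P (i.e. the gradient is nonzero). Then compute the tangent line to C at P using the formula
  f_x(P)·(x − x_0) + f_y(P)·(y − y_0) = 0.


Tangent line at P: -15*x + 17*y + 81 = 0.

Step 1: f(2, -3) = 0, so P lies on C.
Step 2: partial derivatives
  f_x(x, y) = -4*x + 2*y - 1, f_y(x, y) = 2*x - 4*y + 1.
  f_x(P) = -15, f_y(P) = 17 (gradient nonzero, so P is smooth).
Step 3: tangent line at P: -15·(x − 2) + 17·(y − -3) = 0.
Expanding: -15*x + 17*y + 81 = 0.


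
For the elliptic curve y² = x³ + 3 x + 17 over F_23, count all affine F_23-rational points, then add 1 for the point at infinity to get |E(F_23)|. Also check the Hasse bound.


Affine points = {(2, 10), (2, 13), (4, 1), (4, 22), (7, 6), (7, 17), (8, 1), (8, 22), (10, 9), (10, 14), (11, 1), (11, 22), (17, 6), (17, 17), (20, 2), (20, 21), (21, 7), (21, 16), (22, 6), (22, 17)}; affine count = 20; |E(F_23)| = 21.

Discriminant check: Δ ∝ 4a³ + 27b² = 4·3³ + 27·17² = 4·27 + 27·289 ≡ 22 (mod 23). Nonzero ⇒ E is nonsingular.
For each x ∈ F_23, compute rhs = x³ + 3·x + 17 mod 23, then count y ∈ F_23 with y² ≡ rhs.
  x = 0: rhs = 17, matching y values: none (0 points).
  x = 1: rhs = 21, matching y values: none (0 points).
  x = 2: rhs = 8, matching y values: 10, 13 (2 points).
  x = 3: rhs = 7, matching y values: none (0 points).
  x = 4: rhs = 1, matching y values: 1, 22 (2 points).
  x = 5: rhs = 19, matching y values: none (0 points).
  x = 6: rhs = 21, matching y values: none (0 points).
  x = 7: rhs = 13, matching y values: 6, 17 (2 points).
  x = 8: rhs = 1, matching y values: 1, 22 (2 points).
  x = 9: rhs = 14, matching y values: none (0 points).
  x = 10: rhs = 12, matching y values: 9, 14 (2 points).
  x = 11: rhs = 1, matching y values: 1, 22 (2 points).
  x = 12: rhs = 10, matching y values: none (0 points).
  x = 13: rhs = 22, matching y values: none (0 points).
  x = 14: rhs = 20, matching y values: none (0 points).
  x = 15: rhs = 10, matching y values: none (0 points).
  x = 16: rhs = 21, matching y values: none (0 points).
  x = 17: rhs = 13, matching y values: 6, 17 (2 points).
  x = 18: rhs = 15, matching y values: none (0 points).
  x = 19: rhs = 10, matching y values: none (0 points).
  x = 20: rhs = 4, matching y values: 2, 21 (2 points).
  x = 21: rhs = 3, matching y values: 7, 16 (2 points).
  x = 22: rhs = 13, matching y values: 6, 17 (2 points).
Total affine count: 20.
Full point count |E(F_23)| = 20 + 1 = 21.
Hasse bound: |21 − (23+1)| = |-3| = 3 ≤ 2√23 ≈ 9.5917 ✓.


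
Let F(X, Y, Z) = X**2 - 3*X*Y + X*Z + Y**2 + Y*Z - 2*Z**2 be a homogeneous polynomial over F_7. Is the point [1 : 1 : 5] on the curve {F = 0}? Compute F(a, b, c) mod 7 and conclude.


F(1,1,5) ≡ 1 (mod 7); P is NOT on the curve.

Evaluate F(1, 1, 5) term-by-term (mod 7).
  X**2 ↦ 1·1·1·1 = 1
  -3*X*Y ↦ -3·1·1·1 = -3
  X*Z ↦ 1·1·1·5 = 5
  Y**2 ↦ 1·1·1·1 = 1
  Y*Z ↦ 1·1·1·5 = 5
  -2*Z**2 ↦ -2·1·1·25 = -50
Sum: F(1, 1, 5) = (1) + (-3) + (5) + (1) + (5) + (-50) = -41.
Reducing mod 7: -41 ≡ 1 (mod 7).
Since F(a, b, c) ≡ 1 ≠ 0 (mod 7), P does NOT lie on the curve.


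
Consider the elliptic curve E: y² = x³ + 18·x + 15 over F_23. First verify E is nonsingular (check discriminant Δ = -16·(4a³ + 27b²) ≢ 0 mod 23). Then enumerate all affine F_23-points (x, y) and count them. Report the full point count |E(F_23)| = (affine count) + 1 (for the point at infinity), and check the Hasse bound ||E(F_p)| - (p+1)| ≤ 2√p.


Affine points = {(2, 6), (2, 17), (3, 2), (3, 21), (4, 6), (4, 17), (5, 0), (7, 1), (7, 22), (8, 2), (8, 21), (9, 3), (9, 20), (11, 7), (11, 16), (12, 2), (12, 21), (13, 10), (13, 13), (15, 7), (15, 16), (16, 11), (16, 12), (17, 6), (17, 17), (20, 7), (20, 16)}; affine count = 27; |E(F_23)| = 28.

Discriminant check: Δ ∝ 4a³ + 27b² = 4·18³ + 27·15² = 4·5832 + 27·225 ≡ 9 (mod 23). Nonzero ⇒ E is nonsingular.
For each x ∈ F_23, compute rhs = x³ + 18·x + 15 mod 23, then count y ∈ F_23 with y² ≡ rhs.
  x = 0: rhs = 15, matching y values: none (0 points).
  x = 1: rhs = 11, matching y values: none (0 points).
  x = 2: rhs = 13, matching y values: 6, 17 (2 points).
  x = 3: rhs = 4, matching y values: 2, 21 (2 points).
  x = 4: rhs = 13, matching y values: 6, 17 (2 points).
  x = 5: rhs = 0, matching y values: 0 (1 points).
  x = 6: rhs = 17, matching y values: none (0 points).
  x = 7: rhs = 1, matching y values: 1, 22 (2 points).
  x = 8: rhs = 4, matching y values: 2, 21 (2 points).
  x = 9: rhs = 9, matching y values: 3, 20 (2 points).
  x = 10: rhs = 22, matching y values: none (0 points).
  x = 11: rhs = 3, matching y values: 7, 16 (2 points).
  x = 12: rhs = 4, matching y values: 2, 21 (2 points).
  x = 13: rhs = 8, matching y values: 10, 13 (2 points).
  x = 14: rhs = 21, matching y values: none (0 points).
  x = 15: rhs = 3, matching y values: 7, 16 (2 points).
  x = 16: rhs = 6, matching y values: 11, 12 (2 points).
  x = 17: rhs = 13, matching y values: 6, 17 (2 points).
  x = 18: rhs = 7, matching y values: none (0 points).
  x = 19: rhs = 17, matching y values: none (0 points).
  x = 20: rhs = 3, matching y values: 7, 16 (2 points).
  x = 21: rhs = 17, matching y values: none (0 points).
  x = 22: rhs = 19, matching y values: none (0 points).
Total affine count: 27.
Full point count |E(F_23)| = 27 + 1 = 28.
Hasse bound: |28 − (23+1)| = |4| = 4 ≤ 2√23 ≈ 9.5917 ✓.


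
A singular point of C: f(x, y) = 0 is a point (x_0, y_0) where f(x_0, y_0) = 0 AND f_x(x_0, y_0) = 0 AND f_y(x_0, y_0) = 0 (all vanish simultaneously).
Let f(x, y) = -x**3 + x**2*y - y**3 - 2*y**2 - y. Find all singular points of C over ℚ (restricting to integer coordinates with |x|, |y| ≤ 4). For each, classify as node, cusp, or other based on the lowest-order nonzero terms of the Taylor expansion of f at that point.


Singular points: {(0, -1)}; classification: node.

Compute partial derivatives:
  f_x = -3*x**2 + 2*x*y.
  f_y = x**2 - 3*y**2 - 4*y - 1.
Scan x_0 ∈ {−4, ..., 4}. For each x_0, f_y(x_0, y) is a polynomial in y; find its integer roots y ∈ {−4, ..., 4}, then test f_x and f at those candidates.
  x = -4: f_y(-4, y) = -3*y**2 - 4*y + 15; vanishes at y ∈ {-3}. (-4, -3): f_x = -24 ≠ 0.
  x = -3: f_y(-3, y) = -3*y**2 - 4*y + 8; no integer root y with |y| ≤ 4.
  x = -2: f_y(-2, y) = -3*y**2 - 4*y + 3; no integer root y with |y| ≤ 4.
  x = -1: f_y(-1, y) = -3*y**2 - 4*y; vanishes at y ∈ {0}. (-1, 0): f_x = -3 ≠ 0.
  x = 0: f_y(0, y) = -3*y**2 - 4*y - 1; vanishes at y ∈ {-1}. (0, -1): f_x = 0, f = 0 — SINGULAR.
  x = 1: f_y(1, y) = -3*y**2 - 4*y; vanishes at y ∈ {0}. (1, 0): f_x = -3 ≠ 0.
  x = 2: f_y(2, y) = -3*y**2 - 4*y + 3; no integer root y with |y| ≤ 4.
  x = 3: f_y(3, y) = -3*y**2 - 4*y + 8; no integer root y with |y| ≤ 4.
  x = 4: f_y(4, y) = -3*y**2 - 4*y + 15; vanishes at y ∈ {-3}. (4, -3): f_x = -72 ≠ 0.
Only singular point on the grid: (0, -1).
Classify: substitute x = 0 + u, y = -1 + v and expand: f = -u**3 + u**2*v - u**2 - v**3 + v**2.
No constant or linear terms (consistent with a singular point). Quadratic part: -u**2 + v**2. Cubic part: -u**3 + u**2*v - v**3.
The quadratic part v**2 - u**2 = (v − u)(v + u) splits into two distinct linear factors, so there are two distinct tangent lines y − -1 = ±(x − 0) — this is a node (ordinary double point).
Classification: node.


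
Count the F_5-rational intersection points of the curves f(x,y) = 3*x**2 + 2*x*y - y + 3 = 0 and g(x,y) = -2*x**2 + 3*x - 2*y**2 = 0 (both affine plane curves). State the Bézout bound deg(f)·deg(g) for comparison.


Common zeros: ∅; count = 0; Bézout bound = 4.

deg(f) = 2, deg(g) = 2, so Bézout bound = 4.
Scan x ∈ F_5. For each x, list the y ∈ F_5 with f(x, y) ≡ 0 and those with g(x, y) ≡ 0 (mod 5); the common zeros in that column are the intersection.
  x = 0: f ≡ 0 at y ∈ {3}; g ≡ 0 at y ∈ {0}; common: ∅.
  x = 1: f ≡ 0 at y ∈ {4}; g ≡ 0 at y ∈ ∅; common: ∅.
  x = 2: f ≡ 0 at y ∈ {0}; g ≡ 0 at y ∈ {2, 3}; common: ∅.
  x = 3: f ≡ 0 at y ∈ {0, 1, 2, 3, 4}; g ≡ 0 at y ∈ ∅; common: ∅.
  x = 4: f ≡ 0 at y ∈ {2}; g ≡ 0 at y ∈ {0}; common: ∅.
Collecting: common zeros = ∅, so the count is 0.
Comparison with the Bézout bound: 0 ≤ 4 = deg(f)·deg(g), as expected for curves with no common component (the affine F_5-count falls short of the bound because intersections may lie at infinity, over extension fields, or carry multiplicity).


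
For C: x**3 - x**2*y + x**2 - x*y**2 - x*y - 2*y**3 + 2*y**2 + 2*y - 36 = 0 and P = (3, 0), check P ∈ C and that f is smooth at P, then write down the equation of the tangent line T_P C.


Tangent line at P: 33*x - 10*y - 99 = 0.

Step 1: f(3, 0) = 0, so P lies on C.
Step 2: partial derivatives
  f_x(x, y) = 3*x**2 - 2*x*y + 2*x - y**2 - y, f_y(x, y) = -x**2 - 2*x*y - x - 6*y**2 + 4*y + 2.
  f_x(P) = 33, f_y(P) = -10 (gradient nonzero, so P is smooth).
Step 3: tangent line at P: 33·(x − 3) + -10·(y − 0) = 0.
Expanding: 33*x - 10*y - 99 = 0.


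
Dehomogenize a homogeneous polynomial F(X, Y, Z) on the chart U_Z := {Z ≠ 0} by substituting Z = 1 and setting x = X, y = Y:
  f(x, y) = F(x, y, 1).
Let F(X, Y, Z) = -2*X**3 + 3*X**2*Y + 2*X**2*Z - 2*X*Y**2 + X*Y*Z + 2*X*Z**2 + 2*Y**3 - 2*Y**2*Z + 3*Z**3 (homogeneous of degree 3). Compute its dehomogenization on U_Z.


f(x, y) = -2*x**3 + 3*x**2*y + 2*x**2 - 2*x*y**2 + x*y + 2*x + 2*y**3 - 2*y**2 + 3

On U_Z we set Z = 1. Each monomial c·X^i·Y^j·Z^k in F becomes c·x^i·y^j·1^k = c·x^i·y^j.
Substituting Z = 1: F(X, Y, 1) = -2*x**3 + 3*x**2*y + 2*x**2 - 2*x*y**2 + x*y + 2*x + 2*y**3 - 2*y**2 + 3.
Note: deg(f) ≤ deg(F) = 3; strict inequality happens when F is divisible by Z (lost terms).


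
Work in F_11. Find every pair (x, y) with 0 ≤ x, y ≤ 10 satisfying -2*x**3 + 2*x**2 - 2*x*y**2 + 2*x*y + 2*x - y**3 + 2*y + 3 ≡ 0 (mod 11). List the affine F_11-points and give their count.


Affine F_11-points: {(1, 10), (2, 1), (4, 3), (5, 0), (5, 4), (5, 8), (8, 2)}; count = 7.

For each of the 121 pairs (x, y) ∈ F_11², evaluate f(x, y) mod 11. Record the zeros.
  x = 0: [0↦3, 1↦4, 2↦10, 3↦4, 4↦2, 5↦9, 6↦8, 7↦4, 8↦2, 9↦7, 10↦2]  zeros at y ∈ ∅
  x = 1: [0↦5, 1↦6, 2↦8, 3↦5, 4↦2, 5↦4, 6↦5, 7↦10, 8↦2, 9↦8, 10↦0]  zeros at y ∈ {10}
  x = 2: [0↦10, 1↦0, 2↦9, 3↦9, 4↦5, 5↦2, 6↦5, 7↦8, 8↦5, 9↦1, 10↦1]  zeros at y ∈ {1}
  x = 3: [0↦6, 1↦7, 2↦1, 3↦4, 4↦10, 5↦2, 6↦7, 7↦8, 8↦10, 9↦7, 10↦4]  zeros at y ∈ ∅
  x = 4: [0↦3, 1↦4, 2↦5, 3↦0, 4↦5, 5↦3, 6↦10, 7↦9, 8↦5, 9↦3, 10↦8]  zeros at y ∈ {3}
  x = 5: [0↦0, 1↦1, 2↦9, 3↦7, 4↦0, 5↦4, 6↦2, 7↦10, 8↦0, 9↦10, 10↦1]  zeros at y ∈ {0, 4, 8}
  x = 6: [0↦7, 1↦8, 2↦1, 3↦2, 4↦5, 5↦4, 6↦4, 7↦10, 8↦5, 9↦5, 10↦4]  zeros at y ∈ ∅
  x = 7: [0↦1, 1↦2, 2↦2, 3↦6, 4↦8, 5↦2, 6↦4, 7↦8, 8↦8, 9↦9, 10↦5]  zeros at y ∈ ∅
  x = 8: [0↦3, 1↦4, 2↦0, 3↦7, 4↦8, 5↦8, 6↦1, 7↦3, 8↦8, 9↦10, 10↦3]  zeros at y ∈ {2}
  x = 9: [0↦1, 1↦2, 2↦5, 3↦4, 4↦4, 5↦10, 6↦5, 7↦5, 8↦4, 9↦7, 10↦8]  zeros at y ∈ ∅
  x = 10: [0↦5, 1↦6, 2↦5, 3↦7, 4↦6, 5↦7, 6↦4, 7↦2, 8↦6, 9↦10, 10↦8]  zeros at y ∈ ∅
Collecting zeros: affine points = {(1, 10), (2, 1), (4, 3), (5, 0), (5, 4), (5, 8), (8, 2)}.
Total count |C(F_11)_aff| = 7.


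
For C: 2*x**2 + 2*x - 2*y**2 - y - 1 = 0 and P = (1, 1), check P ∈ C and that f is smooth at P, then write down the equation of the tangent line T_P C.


Tangent line at P: 6*x - 5*y - 1 = 0.

Step 1: f(1, 1) = 0, so P lies on C.
Step 2: partial derivatives
  f_x(x, y) = 4*x + 2, f_y(x, y) = -4*y - 1.
  f_x(P) = 6, f_y(P) = -5 (gradient nonzero, so P is smooth).
Step 3: tangent line at P: 6·(x − 1) + -5·(y − 1) = 0.
Expanding: 6*x - 5*y - 1 = 0.


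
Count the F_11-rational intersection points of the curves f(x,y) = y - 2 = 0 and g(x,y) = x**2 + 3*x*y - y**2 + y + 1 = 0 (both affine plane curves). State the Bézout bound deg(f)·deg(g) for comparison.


Common zeros: ∅; count = 0; Bézout bound = 2.

deg(f) = 1, deg(g) = 2, so Bézout bound = 2.
Scan x ∈ F_11. For each x, list the y ∈ F_11 with f(x, y) ≡ 0 and those with g(x, y) ≡ 0 (mod 11); the common zeros in that column are the intersection.
  x = 0: f ≡ 0 at y ∈ {2}; g ≡ 0 at y ∈ {4, 8}; common: ∅.
  x = 1: f ≡ 0 at y ∈ {2}; g ≡ 0 at y ∈ ∅; common: ∅.
  x = 2: f ≡ 0 at y ∈ {2}; g ≡ 0 at y ∈ {1, 6}; common: ∅.
  x = 3: f ≡ 0 at y ∈ {2}; g ≡ 0 at y ∈ ∅; common: ∅.
  x = 4: f ≡ 0 at y ∈ {2}; g ≡ 0 at y ∈ ∅; common: ∅.
  x = 5: f ≡ 0 at y ∈ {2}; g ≡ 0 at y ∈ ∅; common: ∅.
  x = 6: f ≡ 0 at y ∈ {2}; g ≡ 0 at y ∈ {1, 7}; common: ∅.
  x = 7: f ≡ 0 at y ∈ {2}; g ≡ 0 at y ∈ ∅; common: ∅.
  x = 8: f ≡ 0 at y ∈ {2}; g ≡ 0 at y ∈ {5, 9}; common: ∅.
  x = 9: f ≡ 0 at y ∈ {2}; g ≡ 0 at y ∈ {8, 9}; common: ∅.
  x = 10: f ≡ 0 at y ∈ {2}; g ≡ 0 at y ∈ {4, 5}; common: ∅.
Collecting: common zeros = ∅, so the count is 0.
Comparison with the Bézout bound: 0 ≤ 2 = deg(f)·deg(g), as expected for curves with no common component (the affine F_11-count falls short of the bound because intersections may lie at infinity, over extension fields, or carry multiplicity).


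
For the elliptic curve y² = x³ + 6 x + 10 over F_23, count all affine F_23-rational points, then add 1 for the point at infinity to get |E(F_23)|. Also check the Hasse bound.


Affine points = {(3, 3), (3, 20), (4, 11), (4, 12), (5, 2), (5, 21), (6, 3), (6, 20), (7, 2), (7, 21), (8, 8), (8, 15), (10, 9), (10, 14), (11, 2), (11, 21), (12, 4), (12, 19), (13, 10), (13, 13), (14, 3), (14, 20), (15, 5), (15, 18), (16, 4), (16, 19), (18, 4), (18, 19), (21, 6), (21, 17), (22, 7), (22, 16)}; affine count = 32; |E(F_23)| = 33.

Discriminant check: Δ ∝ 4a³ + 27b² = 4·6³ + 27·10² = 4·216 + 27·100 ≡ 22 (mod 23). Nonzero ⇒ E is nonsingular.
For each x ∈ F_23, compute rhs = x³ + 6·x + 10 mod 23, then count y ∈ F_23 with y² ≡ rhs.
  x = 0: rhs = 10, matching y values: none (0 points).
  x = 1: rhs = 17, matching y values: none (0 points).
  x = 2: rhs = 7, matching y values: none (0 points).
  x = 3: rhs = 9, matching y values: 3, 20 (2 points).
  x = 4: rhs = 6, matching y values: 11, 12 (2 points).
  x = 5: rhs = 4, matching y values: 2, 21 (2 points).
  x = 6: rhs = 9, matching y values: 3, 20 (2 points).
  x = 7: rhs = 4, matching y values: 2, 21 (2 points).
  x = 8: rhs = 18, matching y values: 8, 15 (2 points).
  x = 9: rhs = 11, matching y values: none (0 points).
  x = 10: rhs = 12, matching y values: 9, 14 (2 points).
  x = 11: rhs = 4, matching y values: 2, 21 (2 points).
  x = 12: rhs = 16, matching y values: 4, 19 (2 points).
  x = 13: rhs = 8, matching y values: 10, 13 (2 points).
  x = 14: rhs = 9, matching y values: 3, 20 (2 points).
  x = 15: rhs = 2, matching y values: 5, 18 (2 points).
  x = 16: rhs = 16, matching y values: 4, 19 (2 points).
  x = 17: rhs = 11, matching y values: none (0 points).
  x = 18: rhs = 16, matching y values: 4, 19 (2 points).
  x = 19: rhs = 14, matching y values: none (0 points).
  x = 20: rhs = 11, matching y values: none (0 points).
  x = 21: rhs = 13, matching y values: 6, 17 (2 points).
  x = 22: rhs = 3, matching y values: 7, 16 (2 points).
Total affine count: 32.
Full point count |E(F_23)| = 32 + 1 = 33.
Hasse bound: |33 − (23+1)| = |9| = 9 ≤ 2√23 ≈ 9.5917 ✓.


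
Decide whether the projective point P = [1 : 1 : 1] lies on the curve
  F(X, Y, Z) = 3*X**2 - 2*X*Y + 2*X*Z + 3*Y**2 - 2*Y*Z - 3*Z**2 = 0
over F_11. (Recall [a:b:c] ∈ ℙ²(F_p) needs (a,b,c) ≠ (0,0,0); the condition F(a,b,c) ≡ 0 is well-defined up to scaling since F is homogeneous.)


F(1,1,1) ≡ 1 (mod 11); P is NOT on the curve.

Evaluate F(1, 1, 1) term-by-term (mod 11).
  3*X**2 ↦ 3·1·1·1 = 3
  -2*X*Y ↦ -2·1·1·1 = -2
  2*X*Z ↦ 2·1·1·1 = 2
  3*Y**2 ↦ 3·1·1·1 = 3
  -2*Y*Z ↦ -2·1·1·1 = -2
  -3*Z**2 ↦ -3·1·1·1 = -3
Sum: F(1, 1, 1) = (3) + (-2) + (2) + (3) + (-2) + (-3) = 1.
Reducing mod 11: 1 ≡ 1 (mod 11).
Since F(a, b, c) ≡ 1 ≠ 0 (mod 11), P does NOT lie on the curve.


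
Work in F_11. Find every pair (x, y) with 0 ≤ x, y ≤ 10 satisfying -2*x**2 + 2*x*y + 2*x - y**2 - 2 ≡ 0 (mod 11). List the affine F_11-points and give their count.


Affine F_11-points: {(0, 3), (0, 8), (2, 5), (2, 10), (4, 3), (4, 5), (5, 1), (5, 9), (8, 1), (8, 4), (9, 8), (9, 10)}; count = 12.

For each of the 121 pairs (x, y) ∈ F_11², evaluate f(x, y) mod 11. Record the zeros.
  x = 0: [0↦9, 1↦8, 2↦5, 3↦0, 4↦4, 5↦6, 6↦6, 7↦4, 8↦0, 9↦5, 10↦8]  zeros at y ∈ {3, 8}
  x = 1: [0↦9, 1↦10, 2↦9, 3↦6, 4↦1, 5↦5, 6↦7, 7↦7, 8↦5, 9↦1, 10↦6]  zeros at y ∈ ∅
  x = 2: [0↦5, 1↦8, 2↦9, 3↦8, 4↦5, 5↦0, 6↦4, 7↦6, 8↦6, 9↦4, 10↦0]  zeros at y ∈ {5, 10}
  x = 3: [0↦8, 1↦2, 2↦5, 3↦6, 4↦5, 5↦2, 6↦8, 7↦1, 8↦3, 9↦3, 10↦1]  zeros at y ∈ ∅
  x = 4: [0↦7, 1↦3, 2↦8, 3↦0, 4↦1, 5↦0, 6↦8, 7↦3, 8↦7, 9↦9, 10↦9]  zeros at y ∈ {3, 5}
  x = 5: [0↦2, 1↦0, 2↦7, 3↦1, 4↦4, 5↦5, 6↦4, 7↦1, 8↦7, 9↦0, 10↦2]  zeros at y ∈ {1, 9}
  x = 6: [0↦4, 1↦4, 2↦2, 3↦9, 4↦3, 5↦6, 6↦7, 7↦6, 8↦3, 9↦9, 10↦2]  zeros at y ∈ ∅
  x = 7: [0↦2, 1↦4, 2↦4, 3↦2, 4↦9, 5↦3, 6↦6, 7↦7, 8↦6, 9↦3, 10↦9]  zeros at y ∈ ∅
  x = 8: [0↦7, 1↦0, 2↦2, 3↦2, 4↦0, 5↦7, 6↦1, 7↦4, 8↦5, 9↦4, 10↦1]  zeros at y ∈ {1, 4}
  x = 9: [0↦8, 1↦3, 2↦7, 3↦9, 4↦9, 5↦7, 6↦3, 7↦8, 8↦0, 9↦1, 10↦0]  zeros at y ∈ {8, 10}
  x = 10: [0↦5, 1↦2, 2↦8, 3↦1, 4↦3, 5↦3, 6↦1, 7↦8, 8↦2, 9↦5, 10↦6]  zeros at y ∈ ∅
Collecting zeros: affine points = {(0, 3), (0, 8), (2, 5), (2, 10), (4, 3), (4, 5), (5, 1), (5, 9), (8, 1), (8, 4), (9, 8), (9, 10)}.
Total count |C(F_11)_aff| = 12.


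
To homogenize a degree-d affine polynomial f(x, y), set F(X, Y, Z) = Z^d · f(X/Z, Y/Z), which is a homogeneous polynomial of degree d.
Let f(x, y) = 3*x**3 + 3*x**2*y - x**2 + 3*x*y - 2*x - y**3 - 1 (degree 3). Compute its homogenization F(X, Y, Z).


F(X, Y, Z) = 3*X**3 + 3*X**2*Y - X**2*Z + 3*X*Y*Z - 2*X*Z**2 - Y**3 - Z**3

deg(f) = 3.
Substitute x = X/Z, y = Y/Z into f, then multiply by Z^3.
  monomial 3·x^3·y^0 ↦ 3·X^3·Y^0·Z^0.
  monomial 3·x^2·y^1 ↦ 3·X^2·Y^1·Z^0.
  monomial -1·x^2·y^0 ↦ -1·X^2·Y^0·Z^1.
  monomial 3·x^1·y^1 ↦ 3·X^1·Y^1·Z^1.
  monomial -2·x^1·y^0 ↦ -2·X^1·Y^0·Z^2.
  monomial -1·x^0·y^3 ↦ -1·X^0·Y^3·Z^0.
  monomial -1·x^0·y^0 ↦ -1·X^0·Y^0·Z^3.
Collecting: F(X, Y, Z) = 3*X**3 + 3*X**2*Y - X**2*Z + 3*X*Y*Z - 2*X*Z**2 - Y**3 - Z**3.


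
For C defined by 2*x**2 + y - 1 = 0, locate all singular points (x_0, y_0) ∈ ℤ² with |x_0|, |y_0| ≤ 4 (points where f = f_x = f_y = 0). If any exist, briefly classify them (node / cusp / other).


No singular points in the scanned grid; C is smooth there.

Compute partial derivatives:
  f_x = 4*x.
  f_y = 1.
f_y = 1 is a nonzero constant, so f_y never vanishes: no point (x, y) can satisfy f = f_x = f_y = 0. In particular no (x, y) ∈ {−4, ..., 4}² is singular; the curve is smooth.


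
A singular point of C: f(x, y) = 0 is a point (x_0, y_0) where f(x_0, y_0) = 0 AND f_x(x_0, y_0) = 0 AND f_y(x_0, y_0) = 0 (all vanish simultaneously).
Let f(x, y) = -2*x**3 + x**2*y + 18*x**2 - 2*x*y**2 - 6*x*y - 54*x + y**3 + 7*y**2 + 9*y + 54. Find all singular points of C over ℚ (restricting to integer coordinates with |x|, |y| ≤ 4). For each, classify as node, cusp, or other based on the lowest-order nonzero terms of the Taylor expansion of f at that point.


Singular points: {(3, 0)}; classification: cusp.

Compute partial derivatives:
  f_x = -6*x**2 + 2*x*y + 36*x - 2*y**2 - 6*y - 54.
  f_y = x**2 - 4*x*y - 6*x + 3*y**2 + 14*y + 9.
Scan x_0 ∈ {−4, ..., 4}. For each x_0, f_y(x_0, y) is a polynomial in y; find its integer roots y ∈ {−4, ..., 4}, then test f_x and f at those candidates.
  x = -4: f_y(-4, y) = 3*y**2 + 30*y + 49; no integer root y with |y| ≤ 4.
  x = -3: f_y(-3, y) = 3*y**2 + 26*y + 36; no integer root y with |y| ≤ 4.
  x = -2: f_y(-2, y) = 3*y**2 + 22*y + 25; no integer root y with |y| ≤ 4.
  x = -1: f_y(-1, y) = 3*y**2 + 18*y + 16; no integer root y with |y| ≤ 4.
  x = 0: f_y(0, y) = 3*y**2 + 14*y + 9; no integer root y with |y| ≤ 4.
  x = 1: f_y(1, y) = 3*y**2 + 10*y + 4; no integer root y with |y| ≤ 4.
  x = 2: f_y(2, y) = 3*y**2 + 6*y + 1; no integer root y with |y| ≤ 4.
  x = 3: f_y(3, y) = 3*y**2 + 2*y; vanishes at y ∈ {0}. (3, 0): f_x = 0, f = 0 — SINGULAR.
  x = 4: f_y(4, y) = 3*y**2 - 2*y + 1; no integer root y with |y| ≤ 4.
Only singular point on the grid: (3, 0).
Classify: substitute x = 3 + u, y = 0 + v and expand: f = -2*u**3 + u**2*v - 2*u*v**2 + v**3 + v**2.
No constant or linear terms (consistent with a singular point). Quadratic part: v**2. Cubic part: -2*u**3 + u**2*v - 2*u*v**2 + v**3.
The quadratic part v**2 is a perfect square, so there is a single (double) tangent line v = 0, i.e. y = 0. Restricting the cubic part to that line (v = 0) leaves -2*u**3 ≠ 0, so f is not divisible by v and the branch is v² ≈ 2*u**3 to lowest order — this is a cusp.
Classification: cusp.


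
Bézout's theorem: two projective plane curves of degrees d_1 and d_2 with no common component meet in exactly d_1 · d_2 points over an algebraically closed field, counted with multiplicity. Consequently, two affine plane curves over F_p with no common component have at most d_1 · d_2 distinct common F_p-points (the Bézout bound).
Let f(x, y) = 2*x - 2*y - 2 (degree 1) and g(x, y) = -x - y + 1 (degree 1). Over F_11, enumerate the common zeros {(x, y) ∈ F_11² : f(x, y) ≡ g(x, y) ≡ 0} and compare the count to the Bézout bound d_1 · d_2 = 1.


Common zeros: {(1, 0)}; count = 1; Bézout bound = 1.

deg(f) = 1, deg(g) = 1, so Bézout bound = 1.
Scan x ∈ F_11. For each x, list the y ∈ F_11 with f(x, y) ≡ 0 and those with g(x, y) ≡ 0 (mod 11); the common zeros in that column are the intersection.
  x = 0: f ≡ 0 at y ∈ {10}; g ≡ 0 at y ∈ {1}; common: ∅.
  x = 1: f ≡ 0 at y ∈ {0}; g ≡ 0 at y ∈ {0}; common: {0}.
  x = 2: f ≡ 0 at y ∈ {1}; g ≡ 0 at y ∈ {10}; common: ∅.
  x = 3: f ≡ 0 at y ∈ {2}; g ≡ 0 at y ∈ {9}; common: ∅.
  x = 4: f ≡ 0 at y ∈ {3}; g ≡ 0 at y ∈ {8}; common: ∅.
  x = 5: f ≡ 0 at y ∈ {4}; g ≡ 0 at y ∈ {7}; common: ∅.
  x = 6: f ≡ 0 at y ∈ {5}; g ≡ 0 at y ∈ {6}; common: ∅.
  x = 7: f ≡ 0 at y ∈ {6}; g ≡ 0 at y ∈ {5}; common: ∅.
  x = 8: f ≡ 0 at y ∈ {7}; g ≡ 0 at y ∈ {4}; common: ∅.
  x = 9: f ≡ 0 at y ∈ {8}; g ≡ 0 at y ∈ {3}; common: ∅.
  x = 10: f ≡ 0 at y ∈ {9}; g ≡ 0 at y ∈ {2}; common: ∅.
Collecting: common zeros = {(1, 0)}, so the count is 1.
Comparison with the Bézout bound: 1 ≤ 1 = deg(f)·deg(g), as expected for curves with no common component (the bound is attained).


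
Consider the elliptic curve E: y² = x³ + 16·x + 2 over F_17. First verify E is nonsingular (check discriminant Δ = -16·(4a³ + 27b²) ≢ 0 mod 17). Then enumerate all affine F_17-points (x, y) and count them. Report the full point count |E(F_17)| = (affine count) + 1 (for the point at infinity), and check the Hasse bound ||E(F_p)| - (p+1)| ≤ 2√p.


Affine points = {(0, 6), (0, 11), (1, 6), (1, 11), (2, 5), (2, 12), (3, 3), (3, 14), (6, 5), (6, 12), (7, 7), (7, 10), (8, 8), (8, 9), (9, 5), (9, 12), (11, 8), (11, 9), (12, 1), (12, 16), (15, 8), (15, 9), (16, 6), (16, 11)}; affine count = 24; |E(F_17)| = 25.

Discriminant check: Δ ∝ 4a³ + 27b² = 4·16³ + 27·2² = 4·4096 + 27·4 ≡ 2 (mod 17). Nonzero ⇒ E is nonsingular.
For each x ∈ F_17, compute rhs = x³ + 16·x + 2 mod 17, then count y ∈ F_17 with y² ≡ rhs.
  x = 0: rhs = 2, matching y values: 6, 11 (2 points).
  x = 1: rhs = 2, matching y values: 6, 11 (2 points).
  x = 2: rhs = 8, matching y values: 5, 12 (2 points).
  x = 3: rhs = 9, matching y values: 3, 14 (2 points).
  x = 4: rhs = 11, matching y values: none (0 points).
  x = 5: rhs = 3, matching y values: none (0 points).
  x = 6: rhs = 8, matching y values: 5, 12 (2 points).
  x = 7: rhs = 15, matching y values: 7, 10 (2 points).
  x = 8: rhs = 13, matching y values: 8, 9 (2 points).
  x = 9: rhs = 8, matching y values: 5, 12 (2 points).
  x = 10: rhs = 6, matching y values: none (0 points).
  x = 11: rhs = 13, matching y values: 8, 9 (2 points).
  x = 12: rhs = 1, matching y values: 1, 16 (2 points).
  x = 13: rhs = 10, matching y values: none (0 points).
  x = 14: rhs = 12, matching y values: none (0 points).
  x = 15: rhs = 13, matching y values: 8, 9 (2 points).
  x = 16: rhs = 2, matching y values: 6, 11 (2 points).
Total affine count: 24.
Full point count |E(F_17)| = 24 + 1 = 25.
Hasse bound: |25 − (17+1)| = |7| = 7 ≤ 2√17 ≈ 8.2462 ✓.


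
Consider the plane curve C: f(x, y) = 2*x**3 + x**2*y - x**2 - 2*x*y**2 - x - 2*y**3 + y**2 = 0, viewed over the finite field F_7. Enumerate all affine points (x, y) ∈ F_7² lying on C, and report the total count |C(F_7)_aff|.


Affine F_7-points: {(0, 0), (0, 4), (1, 0), (1, 4), (1, 6), (3, 0), (6, 1)}; count = 7.

For each of the 49 pairs (x, y) ∈ F_7², evaluate f(x, y) mod 7. Record the zeros.
  x = 0: [0↦0, 1↦6, 2↦2, 3↦4, 4↦0, 5↦6, 6↦3]  zeros at y ∈ {0, 4}
  x = 1: [0↦0, 1↦5, 2↦3, 3↦3, 4↦0, 5↦3, 6↦0]  zeros at y ∈ {0, 4, 6}
  x = 2: [0↦3, 1↦2, 2↦4, 3↦4, 4↦4, 5↦6, 6↦5]  zeros at y ∈ ∅
  x = 3: [0↦0, 1↦2, 2↦3, 3↦5, 4↦3, 5↦6, 6↦2]  zeros at y ∈ {0}
  x = 4: [0↦3, 1↦3, 2↦5, 3↦4, 4↦2, 5↦1, 6↦3]  zeros at y ∈ ∅
  x = 5: [0↦3, 1↦3, 2↦1, 3↦6, 4↦6, 5↦3, 6↦6]  zeros at y ∈ ∅
  x = 6: [0↦5, 1↦0, 2↦3, 3↦2, 4↦6, 5↦3, 6↦2]  zeros at y ∈ {1}
Collecting zeros: affine points = {(0, 0), (0, 4), (1, 0), (1, 4), (1, 6), (3, 0), (6, 1)}.
Total count |C(F_7)_aff| = 7.


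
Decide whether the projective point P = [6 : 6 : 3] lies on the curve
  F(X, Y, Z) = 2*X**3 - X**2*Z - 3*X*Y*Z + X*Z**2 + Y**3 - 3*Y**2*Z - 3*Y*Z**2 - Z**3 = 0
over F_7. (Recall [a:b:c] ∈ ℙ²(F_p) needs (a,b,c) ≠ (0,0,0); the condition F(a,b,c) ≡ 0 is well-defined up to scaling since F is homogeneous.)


F(6,6,3) ≡ 2 (mod 7); P is NOT on the curve.

Evaluate F(6, 6, 3) term-by-term (mod 7).
  2*X**3 ↦ 2·216·1·1 = 432
  -X**2*Z ↦ -1·36·1·3 = -108
  -3*X*Y*Z ↦ -3·6·6·3 = -324
  X*Z**2 ↦ 1·6·1·9 = 54
  Y**3 ↦ 1·1·216·1 = 216
  -3*Y**2*Z ↦ -3·1·36·3 = -324
  -3*Y*Z**2 ↦ -3·1·6·9 = -162
  -Z**3 ↦ -1·1·1·27 = -27
Sum: F(6, 6, 3) = (432) + (-108) + (-324) + (54) + (216) + (-324) + (-162) + (-27) = -243.
Reducing mod 7: -243 ≡ 2 (mod 7).
Since F(a, b, c) ≡ 2 ≠ 0 (mod 7), P does NOT lie on the curve.


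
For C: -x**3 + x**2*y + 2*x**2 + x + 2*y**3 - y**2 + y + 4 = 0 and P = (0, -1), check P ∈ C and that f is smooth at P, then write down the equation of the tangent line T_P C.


Tangent line at P: x + 9*y + 9 = 0.

Step 1: f(0, -1) = 0, so P lies on C.
Step 2: partial derivatives
  f_x(x, y) = -3*x**2 + 2*x*y + 4*x + 1, f_y(x, y) = x**2 + 6*y**2 - 2*y + 1.
  f_x(P) = 1, f_y(P) = 9 (gradient nonzero, so P is smooth).
Step 3: tangent line at P: 1·(x − 0) + 9·(y − -1) = 0.
Expanding: x + 9*y + 9 = 0.


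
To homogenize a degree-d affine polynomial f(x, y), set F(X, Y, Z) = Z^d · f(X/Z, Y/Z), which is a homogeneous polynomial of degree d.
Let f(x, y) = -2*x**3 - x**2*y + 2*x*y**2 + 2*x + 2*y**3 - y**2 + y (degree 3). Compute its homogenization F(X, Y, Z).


F(X, Y, Z) = -2*X**3 - X**2*Y + 2*X*Y**2 + 2*X*Z**2 + 2*Y**3 - Y**2*Z + Y*Z**2

deg(f) = 3.
Substitute x = X/Z, y = Y/Z into f, then multiply by Z^3.
  monomial -2·x^3·y^0 ↦ -2·X^3·Y^0·Z^0.
  monomial -1·x^2·y^1 ↦ -1·X^2·Y^1·Z^0.
  monomial 2·x^1·y^2 ↦ 2·X^1·Y^2·Z^0.
  monomial 2·x^1·y^0 ↦ 2·X^1·Y^0·Z^2.
  monomial 2·x^0·y^3 ↦ 2·X^0·Y^3·Z^0.
  monomial -1·x^0·y^2 ↦ -1·X^0·Y^2·Z^1.
  monomial 1·x^0·y^1 ↦ 1·X^0·Y^1·Z^2.
Collecting: F(X, Y, Z) = -2*X**3 - X**2*Y + 2*X*Y**2 + 2*X*Z**2 + 2*Y**3 - Y**2*Z + Y*Z**2.


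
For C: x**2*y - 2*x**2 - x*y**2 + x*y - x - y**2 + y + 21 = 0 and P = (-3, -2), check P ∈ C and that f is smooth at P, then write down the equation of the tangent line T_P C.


Tangent line at P: 17*x - y + 49 = 0.

Step 1: f(-3, -2) = 0, so P lies on C.
Step 2: partial derivatives
  f_x(x, y) = 2*x*y - 4*x - y**2 + y - 1, f_y(x, y) = x**2 - 2*x*y + x - 2*y + 1.
  f_x(P) = 17, f_y(P) = -1 (gradient nonzero, so P is smooth).
Step 3: tangent line at P: 17·(x − -3) + -1·(y − -2) = 0.
Expanding: 17*x - y + 49 = 0.


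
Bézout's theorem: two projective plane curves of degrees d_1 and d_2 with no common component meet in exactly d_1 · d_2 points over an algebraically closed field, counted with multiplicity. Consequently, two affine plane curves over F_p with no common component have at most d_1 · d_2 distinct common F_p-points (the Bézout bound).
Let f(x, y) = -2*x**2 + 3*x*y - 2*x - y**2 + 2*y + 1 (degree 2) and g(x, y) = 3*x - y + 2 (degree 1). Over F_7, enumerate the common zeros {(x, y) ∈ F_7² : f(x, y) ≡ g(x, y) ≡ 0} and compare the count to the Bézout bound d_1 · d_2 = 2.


Common zeros: ∅; count = 0; Bézout bound = 2.

deg(f) = 2, deg(g) = 1, so Bézout bound = 2.
Scan x ∈ F_7. For each x, list the y ∈ F_7 with f(x, y) ≡ 0 and those with g(x, y) ≡ 0 (mod 7); the common zeros in that column are the intersection.
  x = 0: f ≡ 0 at y ∈ {4, 5}; g ≡ 0 at y ∈ {2}; common: ∅.
  x = 1: f ≡ 0 at y ∈ ∅; g ≡ 0 at y ∈ {5}; common: ∅.
  x = 2: f ≡ 0 at y ∈ ∅; g ≡ 0 at y ∈ {1}; common: ∅.
  x = 3: f ≡ 0 at y ∈ {5, 6}; g ≡ 0 at y ∈ {4}; common: ∅.
  x = 4: f ≡ 0 at y ∈ ∅; g ≡ 0 at y ∈ {0}; common: ∅.
  x = 5: f ≡ 0 at y ∈ {4, 6}; g ≡ 0 at y ∈ {3}; common: ∅.
  x = 6: f ≡ 0 at y ∈ ∅; g ≡ 0 at y ∈ {6}; common: ∅.
Collecting: common zeros = ∅, so the count is 0.
Comparison with the Bézout bound: 0 ≤ 2 = deg(f)·deg(g), as expected for curves with no common component (the affine F_7-count falls short of the bound because intersections may lie at infinity, over extension fields, or carry multiplicity).
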